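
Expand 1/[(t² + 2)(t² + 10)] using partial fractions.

Coefficient matching gives A = C = 0, B = 1/(10-2) = 1/8, D = -B = -1/8
Result: (1/8)/(t² + 2) - (1/8)/(t² + 10)


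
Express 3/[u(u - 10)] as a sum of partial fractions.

3/u(u - 10) = α/u + β/(u - 10). α = 3/(0 - 10) = -3/10, β = 3/(10 - 0) = 3/10
Result: (-3/10)/u + (3/10)/(u - 10)


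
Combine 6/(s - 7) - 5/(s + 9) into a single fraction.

Common denominator (s - 7)(s + 9). Numerator: 6(s + 9) - 5(s - 7) = (6s + 54) - (5s - 35) = s + 89
Result: (s + 89)/[(s - 7)(s + 9)]


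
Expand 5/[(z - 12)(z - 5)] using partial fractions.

5/(z - 12)(z - 5) = P/(z - 12) + Q/(z - 5). P = 5/(12 - 5) = 5/7, Q = 5/(5 - 12) = -5/7
Result: (5/7)/(z - 12) - (5/7)/(z - 5)


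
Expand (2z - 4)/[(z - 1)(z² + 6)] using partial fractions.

At z=1: P = (2·1 - 4)/(1² + 6) = -2/7. Q = -P = 2/7, R = 2 - 1·P = 16/7
Result: (-2/7)/(z - 1) + ((2/7)z + 16/7)/(z² + 6)


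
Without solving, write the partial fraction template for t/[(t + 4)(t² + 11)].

Linear + irreducible quadratic: α/(t + 4) + (βt + γ)/(t² + 11)


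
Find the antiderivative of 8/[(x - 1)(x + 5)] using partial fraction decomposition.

Decompose: 8/[(x - 1)(x + 5)] = (4/3)/(x - 1) - (4/3)/(x + 5). Integrate each term: (4/3) ln|(x - 1)| - (4/3) ln|(x + 5)| + C


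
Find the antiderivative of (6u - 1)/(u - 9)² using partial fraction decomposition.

Decompose: P = 6, Q = 6·9 - 1 = 53, so (6u - 1)/(u - 9)² = 6/(u - 9) + 53/(u - 9)². Integrate: ∫ P/(u - 9) du = 6 ln|(u - 9)|; ∫ Q/(u - 9)² du = -53/(u - 9). Sum: 6 ln|(u - 9)| - 53/(u - 9) + C


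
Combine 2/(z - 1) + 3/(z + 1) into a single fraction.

Common denominator (z - 1)(z + 1). Numerator: 2(z + 1) + 3(z - 1) = (2z + 2) + (3z - 3) = 5z - 1
Result: (5z - 1)/[(z - 1)(z + 1)]


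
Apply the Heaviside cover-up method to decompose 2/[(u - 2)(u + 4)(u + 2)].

Cover (u - 2), u=2: α = 2/[(2 + 4)(2 + 2)] = 1/12. Cover (u + 4), u=-4: β = 2/[(-4 - 2)(-4 + 2)] = 1/6. Cover (u + 2), u=-2: γ = 2/[(-2 - 2)(-2 + 4)] = -1/4.
Result: (1/12)/(u - 2) + (1/6)/(u + 4) - (1/4)/(u + 2)


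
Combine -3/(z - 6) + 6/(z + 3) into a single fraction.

Common denominator (z - 6)(z + 3). Numerator: -3(z + 3) + 6(z - 6) = (-3z - 9) + (6z - 36) = 3z - 45
Result: (3z - 45)/[(z - 6)(z + 3)]


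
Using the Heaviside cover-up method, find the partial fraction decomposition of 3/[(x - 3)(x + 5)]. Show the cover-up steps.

Cover (x - 3): set x=3, get A = 3/(3 + 5) = 3/8. Cover (x + 5): set x=-5, get B = 3/(-5 - 3) = -3/8.
Result: (3/8)/(x - 3) - (3/8)/(x + 5)


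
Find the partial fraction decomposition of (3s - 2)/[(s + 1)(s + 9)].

At s=-1: P = (3·(-1) - 2)/(-1 + 9) = -5/8. At s=-9: Q = (3·(-9) - 2)/(-9 + 1) = 29/8
Result: (-5/8)/(s + 1) + (29/8)/(s + 9)


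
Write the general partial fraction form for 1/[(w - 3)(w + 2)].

Distinct linear factors: P/(w - 3) + Q/(w + 2)


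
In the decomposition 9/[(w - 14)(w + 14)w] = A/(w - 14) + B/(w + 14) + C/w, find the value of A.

Cover-up at w = 14: A = 9/[(14 + 14)(14 - 0)] = 9/[(28)(14)] = 9/392


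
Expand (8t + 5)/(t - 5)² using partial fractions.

(8t + 5) = α(t - 5) + β. At t = 5: β = 8·5 + 5 = 45. Coeff of t: α = 8
Result: 8/(t - 5) + 45/(t - 5)²


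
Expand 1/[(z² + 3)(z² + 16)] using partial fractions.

Coefficient matching gives α = γ = 0, β = 1/(16-3) = 1/13, δ = -β = -1/13
Result: (1/13)/(z² + 3) - (1/13)/(z² + 16)


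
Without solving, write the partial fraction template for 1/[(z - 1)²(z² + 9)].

Repeated linear + quadratic: A/(z - 1) + B/(z - 1)² + (Cz + D)/(z² + 9)


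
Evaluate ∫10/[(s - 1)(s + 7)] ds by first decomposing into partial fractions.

Decompose: 10/[(s - 1)(s + 7)] = (5/4)/(s - 1) - (5/4)/(s + 7). Integrate each term: (5/4) ln|(s - 1)| - (5/4) ln|(s + 7)| + C


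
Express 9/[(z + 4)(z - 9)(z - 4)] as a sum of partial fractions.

Using cover-up method: A = 9/104, B = 9/65, C = -9/40
Result: (9/104)/(z + 4) + (9/65)/(z - 9) - (9/40)/(z - 4)


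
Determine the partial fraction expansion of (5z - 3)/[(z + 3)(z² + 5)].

At z=-3: A = (5·(-3) - 3)/((-3)² + 5) = -9/7. B = -A = 9/7, C = 5 - (-3)·A = 8/7
Result: (-9/7)/(z + 3) + ((9/7)z + 8/7)/(z² + 5)


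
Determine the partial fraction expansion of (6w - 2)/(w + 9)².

(6w - 2) = α(w + 9) + β. At w = -9: β = 6·(-9) - 2 = -56. Coeff of w: α = 6
Result: 6/(w + 9) - 56/(w + 9)²


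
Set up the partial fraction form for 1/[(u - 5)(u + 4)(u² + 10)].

Two linear + quadratic: A/(u - 5) + B/(u + 4) + (Cu + D)/(u² + 10)


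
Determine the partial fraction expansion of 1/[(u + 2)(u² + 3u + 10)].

Cover-up at u = -2: P = 1/((-2)² + 3·(-2) + 10) = 1/8. Then Q = -P = -1/8, R = -P·(3 - 2) = -1/8
Result: (1/8)/(u + 2) - ((1/8)u + 1/8)/(u² + 3u + 10)


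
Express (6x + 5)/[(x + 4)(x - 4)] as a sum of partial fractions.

At x=-4: P = (6·(-4) + 5)/(-4 - 4) = 19/8. At x=4: Q = (6·4 + 5)/(4 + 4) = 29/8
Result: (19/8)/(x + 4) + (29/8)/(x - 4)


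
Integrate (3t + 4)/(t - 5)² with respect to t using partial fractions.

Decompose: A = 3, B = 3·5 + 4 = 19, so (3t + 4)/(t - 5)² = 3/(t - 5) + 19/(t - 5)². Integrate: ∫ A/(t - 5) dt = 3 ln|(t - 5)|; ∫ B/(t - 5)² dt = -19/(t - 5). Sum: 3 ln|(t - 5)| - 19/(t - 5) + C


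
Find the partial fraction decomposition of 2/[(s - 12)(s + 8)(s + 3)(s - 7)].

Using Heaviside cover-up: (1/750)/(s - 12) - (1/750)/(s + 8) + (1/375)/(s + 3) - (1/375)/(s - 7)


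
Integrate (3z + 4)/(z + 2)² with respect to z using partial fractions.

Decompose: α = 3, β = 3·(-2) + 4 = -2, so (3z + 4)/(z + 2)² = 3/(z + 2) - 2/(z + 2)². Integrate: ∫ α/(z + 2) dz = 3 ln|(z + 2)|; ∫ β/(z + 2)² dz = 2/(z + 2). Sum: 3 ln|(z + 2)| + 2/(z + 2) + C


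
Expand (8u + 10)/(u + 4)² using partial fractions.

(8u + 10) = α(u + 4) + β. At u = -4: β = 8·(-4) + 10 = -22. Coeff of u: α = 8
Result: 8/(u + 4) - 22/(u + 4)²


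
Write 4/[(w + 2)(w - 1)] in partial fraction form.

4/(w + 2)(w - 1) = P/(w + 2) + Q/(w - 1). P = 4/(-2 - 1) = -4/3, Q = 4/(1 + 2) = 4/3
Result: (-4/3)/(w + 2) + (4/3)/(w - 1)


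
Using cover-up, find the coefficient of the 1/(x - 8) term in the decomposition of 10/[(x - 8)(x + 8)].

Cover (x - 8), set x=8: 10/((x + 8) at x=8) = 10/(16) = 5/8


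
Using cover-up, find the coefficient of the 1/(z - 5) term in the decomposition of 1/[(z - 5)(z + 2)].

Cover (z - 5), set z=5: 1/((z + 2) at z=5) = 1/(7) = 1/7


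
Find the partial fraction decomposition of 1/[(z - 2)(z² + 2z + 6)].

Cover-up at z = 2: P = 1/(2² + 2·2 + 6) = 1/14. Then Q = -P = -1/14, R = -P·(2 + 2) = -2/7
Result: (1/14)/(z - 2) - ((1/14)z + 2/7)/(z² + 2z + 6)


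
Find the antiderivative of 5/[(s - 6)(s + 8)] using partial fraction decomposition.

Decompose: 5/[(s - 6)(s + 8)] = (5/14)/(s - 6) - (5/14)/(s + 8). Integrate each term: (5/14) ln|(s - 6)| - (5/14) ln|(s + 8)| + C


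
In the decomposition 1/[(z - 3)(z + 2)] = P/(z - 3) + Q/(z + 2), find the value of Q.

Cover-up at z = -2: Q = 1/(-2 - 3) = -1/5


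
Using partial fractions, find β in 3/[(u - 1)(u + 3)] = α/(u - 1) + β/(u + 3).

Cover-up at u = -3: β = 3/(-3 - 1) = -3/4


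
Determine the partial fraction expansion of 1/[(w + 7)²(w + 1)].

Cover-up at w=-1: γ = 1/(-1 + 7)² = 1/36. Cover-up at w=-7: β = 1/(-7 + 1) = -1/6. Comparing w² coeff: α = -γ = -1/36
Result: (-1/36)/(w + 7) - (1/6)/(w + 7)² + (1/36)/(w + 1)


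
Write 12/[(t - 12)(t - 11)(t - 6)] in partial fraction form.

Using cover-up method: P = 2, Q = -12/5, R = 2/5
Result: 2/(t - 12) - (12/5)/(t - 11) + (2/5)/(t - 6)


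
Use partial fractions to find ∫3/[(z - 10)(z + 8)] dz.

Decompose: 3/[(z - 10)(z + 8)] = (1/6)/(z - 10) - (1/6)/(z + 8). Integrate each term: (1/6) ln|(z - 10)| - (1/6) ln|(z + 8)| + C


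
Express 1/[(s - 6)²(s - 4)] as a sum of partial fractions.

Cover-up at s=4: C = 1/(4 - 6)² = 1/4. Cover-up at s=6: B = 1/(6 - 4) = 1/2. Comparing s² coeff: A = -C = -1/4
Result: (-1/4)/(s - 6) + (1/2)/(s - 6)² + (1/4)/(s - 4)


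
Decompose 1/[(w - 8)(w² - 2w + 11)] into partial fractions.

Cover-up at w = 8: α = 1/(8² - 2·8 + 11) = 1/59. Then β = -α = -1/59, γ = -α·(-2 + 8) = -6/59
Result: (1/59)/(w - 8) - ((1/59)w + 6/59)/(w² - 2w + 11)


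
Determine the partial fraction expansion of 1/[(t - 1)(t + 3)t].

Using cover-up method: A = 1/4, B = 1/12, C = -1/3
Result: (1/4)/(t - 1) + (1/12)/(t + 3) - (1/3)/t


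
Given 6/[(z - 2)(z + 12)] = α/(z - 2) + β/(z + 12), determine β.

Cover-up at z = -12: β = 6/(-12 - 2) = -6/14 = -3/7


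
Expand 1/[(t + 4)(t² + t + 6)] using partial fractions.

Cover-up at t = -4: A = 1/((-4)² + 1·(-4) + 6) = 1/18. Then B = -A = -1/18, C = -A·(1 - 4) = 1/6
Result: (1/18)/(t + 4) - ((1/18)t - 1/6)/(t² + t + 6)


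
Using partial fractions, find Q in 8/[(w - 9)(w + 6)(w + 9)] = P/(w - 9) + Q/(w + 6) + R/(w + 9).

Cover-up at w = -6: Q = 8/[(-6 - 9)(-6 + 9)] = 8/[(-15)(3)] = -8/45


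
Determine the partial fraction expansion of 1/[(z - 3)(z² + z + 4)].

Cover-up at z = 3: P = 1/(3² + 1·3 + 4) = 1/16. Then Q = -P = -1/16, R = -P·(1 + 3) = -1/4
Result: (1/16)/(z - 3) - ((1/16)z + 1/4)/(z² + z + 4)


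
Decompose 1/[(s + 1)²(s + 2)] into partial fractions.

Cover-up at s=-2: C = 1/(-2 + 1)² = 1. Cover-up at s=-1: B = 1/(-1 + 2) = 1. Comparing s² coeff: A = -C = -1
Result: -1/(s + 1) + 1/(s + 1)² + 1/(s + 2)


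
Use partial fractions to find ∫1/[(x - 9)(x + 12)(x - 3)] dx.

Cover-up: A = 1/126, B = 1/315, C = -1/90. Decomposition: (1/126)/(x - 9) + (1/315)/(x + 12) - (1/90)/(x - 3). Integrate each term: (1/126) ln|(x - 9)| + (1/315) ln|(x + 12)| - (1/90) ln|(x - 3)| + C


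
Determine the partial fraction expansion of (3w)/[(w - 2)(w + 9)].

At w=2: A = (3·2 + 0)/(2 + 9) = 6/11. At w=-9: B = (3·(-9) + 0)/(-9 - 2) = 27/11
Result: (6/11)/(w - 2) + (27/11)/(w + 9)


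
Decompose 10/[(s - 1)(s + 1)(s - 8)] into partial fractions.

Using cover-up method: A = -5/7, B = 5/9, C = 10/63
Result: (-5/7)/(s - 1) + (5/9)/(s + 1) + (10/63)/(s - 8)


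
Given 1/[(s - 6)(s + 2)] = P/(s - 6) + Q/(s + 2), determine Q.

Cover-up at s = -2: Q = 1/(-2 - 6) = -1/8


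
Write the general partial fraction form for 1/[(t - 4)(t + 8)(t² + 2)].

Two linear + quadratic: P/(t - 4) + Q/(t + 8) + (Rt + S)/(t² + 2)


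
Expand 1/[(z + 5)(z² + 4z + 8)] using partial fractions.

Cover-up at z = -5: P = 1/((-5)² + 4·(-5) + 8) = 1/13. Then Q = -P = -1/13, R = -P·(4 - 5) = 1/13
Result: (1/13)/(z + 5) - ((1/13)z - 1/13)/(z² + 4z + 8)


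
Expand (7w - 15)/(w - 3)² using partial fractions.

(7w - 15) = P(w - 3) + Q. At w = 3: Q = 7·3 - 15 = 6. Coeff of w: P = 7
Result: 7/(w - 3) + 6/(w - 3)²


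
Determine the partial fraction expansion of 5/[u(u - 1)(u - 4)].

Using cover-up method: A = 5/4, B = -5/3, C = 5/12
Result: (5/4)/u - (5/3)/(u - 1) + (5/12)/(u - 4)


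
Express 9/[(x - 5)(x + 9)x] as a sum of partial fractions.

Using cover-up method: P = 9/70, Q = 1/14, R = -1/5
Result: (9/70)/(x - 5) + (1/14)/(x + 9) - (1/5)/x


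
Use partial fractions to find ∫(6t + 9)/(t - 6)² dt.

Decompose: P = 6, Q = 6·6 + 9 = 45, so (6t + 9)/(t - 6)² = 6/(t - 6) + 45/(t - 6)². Integrate: ∫ P/(t - 6) dt = 6 ln|(t - 6)|; ∫ Q/(t - 6)² dt = -45/(t - 6). Sum: 6 ln|(t - 6)| - 45/(t - 6) + C


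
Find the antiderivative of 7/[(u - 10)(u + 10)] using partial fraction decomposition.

Decompose: 7/[(u - 10)(u + 10)] = (7/20)/(u - 10) - (7/20)/(u + 10). Integrate each term: (7/20) ln|(u - 10)| - (7/20) ln|(u + 10)| + C


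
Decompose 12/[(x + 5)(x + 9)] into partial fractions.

12/(x + 5)(x + 9) = A/(x + 5) + B/(x + 9). A = 12/(-5 + 9) = 3, B = 12/(-9 + 5) = -3
Result: 3/(x + 5) - 3/(x + 9)


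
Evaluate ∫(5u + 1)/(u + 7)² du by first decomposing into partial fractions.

Decompose: α = 5, β = 5·(-7) + 1 = -34, so (5u + 1)/(u + 7)² = 5/(u + 7) - 34/(u + 7)². Integrate: ∫ α/(u + 7) du = 5 ln|(u + 7)|; ∫ β/(u + 7)² du = 34/(u + 7). Sum: 5 ln|(u + 7)| + 34/(u + 7) + C


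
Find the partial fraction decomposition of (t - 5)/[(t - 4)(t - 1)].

At t=4: α = (1·4 - 5)/(4 - 1) = -1/3. At t=1: β = (1·1 - 5)/(1 - 4) = 4/3
Result: (-1/3)/(t - 4) + (4/3)/(t - 1)


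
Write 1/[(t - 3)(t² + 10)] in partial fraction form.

Cover-up at t = 3: P = 1/(3² + 10) = 1/19. Then Q = -P = -1/19, R = -P·(0 + 3) = -3/19
Result: (1/19)/(t - 3) - ((1/19)t + 3/19)/(t² + 10)


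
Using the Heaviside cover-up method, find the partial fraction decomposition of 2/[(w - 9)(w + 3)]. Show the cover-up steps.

Cover (w - 9): set w=9, get α = 2/(9 + 3) = 1/6. Cover (w + 3): set w=-3, get β = 2/(-3 - 9) = -1/6.
Result: (1/6)/(w - 9) - (1/6)/(w + 3)


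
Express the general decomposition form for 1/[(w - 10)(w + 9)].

Distinct linear factors: A/(w - 10) + B/(w + 9)


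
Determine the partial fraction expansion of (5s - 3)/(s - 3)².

(5s - 3) = A(s - 3) + B. At s = 3: B = 5·3 - 3 = 12. Coeff of s: A = 5
Result: 5/(s - 3) + 12/(s - 3)²


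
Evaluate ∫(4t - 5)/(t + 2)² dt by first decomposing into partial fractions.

Decompose: A = 4, B = 4·(-2) - 5 = -13, so (4t - 5)/(t + 2)² = 4/(t + 2) - 13/(t + 2)². Integrate: ∫ A/(t + 2) dt = 4 ln|(t + 2)|; ∫ B/(t + 2)² dt = 13/(t + 2). Sum: 4 ln|(t + 2)| + 13/(t + 2) + C


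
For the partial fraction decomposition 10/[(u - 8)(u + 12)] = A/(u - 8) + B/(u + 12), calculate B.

Cover-up at u = -12: B = 10/(-12 - 8) = -10/20 = -1/2


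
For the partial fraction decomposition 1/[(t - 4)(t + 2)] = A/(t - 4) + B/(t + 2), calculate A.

Cover-up at t = 4: A = 1/(4 + 2) = 1/6


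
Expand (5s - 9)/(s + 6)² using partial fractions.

(5s - 9) = P(s + 6) + Q. At s = -6: Q = 5·(-6) - 9 = -39. Coeff of s: P = 5
Result: 5/(s + 6) - 39/(s + 6)²


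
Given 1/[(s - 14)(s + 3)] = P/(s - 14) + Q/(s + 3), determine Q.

Cover-up at s = -3: Q = 1/(-3 - 14) = -1/17


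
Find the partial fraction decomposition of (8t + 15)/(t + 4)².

(8t + 15) = A(t + 4) + B. At t = -4: B = 8·(-4) + 15 = -17. Coeff of t: A = 8
Result: 8/(t + 4) - 17/(t + 4)²


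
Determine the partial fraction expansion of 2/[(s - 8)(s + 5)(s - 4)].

Using cover-up method: α = 1/26, β = 2/117, γ = -1/18
Result: (1/26)/(s - 8) + (2/117)/(s + 5) - (1/18)/(s - 4)


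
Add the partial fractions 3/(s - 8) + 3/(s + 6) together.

Common denominator (s - 8)(s + 6). Numerator: 3(s + 6) + 3(s - 8) = (3s + 18) + (3s - 24) = 6s - 6
Result: (6s - 6)/[(s - 8)(s + 6)]


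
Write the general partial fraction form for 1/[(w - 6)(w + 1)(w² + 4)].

Two linear + quadratic: A/(w - 6) + B/(w + 1) + (Cw + D)/(w² + 4)


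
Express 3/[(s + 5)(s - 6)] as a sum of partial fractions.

3/(s + 5)(s - 6) = α/(s + 5) + β/(s - 6). α = 3/(-5 - 6) = -3/11, β = 3/(6 + 5) = 3/11
Result: (-3/11)/(s + 5) + (3/11)/(s - 6)


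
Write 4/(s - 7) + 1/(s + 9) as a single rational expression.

Common denominator (s - 7)(s + 9). Numerator: 4(s + 9) + 1(s - 7) = (4s + 36) + (s - 7) = 5s + 29
Result: (5s + 29)/[(s - 7)(s + 9)]


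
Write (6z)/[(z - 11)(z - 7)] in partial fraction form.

At z=11: α = (6·11 + 0)/(11 - 7) = 33/2. At z=7: β = (6·7 + 0)/(7 - 11) = -21/2
Result: (33/2)/(z - 11) - (21/2)/(z - 7)


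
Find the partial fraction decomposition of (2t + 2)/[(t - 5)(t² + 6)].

At t=5: P = (2·5 + 2)/(5² + 6) = 12/31. Q = -P = -12/31, R = 2 - 5·P = 2/31
Result: (12/31)/(t - 5) - ((12/31)t - 2/31)/(t² + 6)


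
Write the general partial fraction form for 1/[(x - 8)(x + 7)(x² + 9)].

Two linear + quadratic: α/(x - 8) + β/(x + 7) + (γx + δ)/(x² + 9)


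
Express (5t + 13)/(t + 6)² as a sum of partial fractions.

(5t + 13) = P(t + 6) + Q. At t = -6: Q = 5·(-6) + 13 = -17. Coeff of t: P = 5
Result: 5/(t + 6) - 17/(t + 6)²


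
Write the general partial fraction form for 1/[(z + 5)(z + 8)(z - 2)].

Three distinct linear factors: A/(z + 5) + B/(z + 8) + C/(z - 2)


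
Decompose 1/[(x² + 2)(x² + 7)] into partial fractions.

Coefficient matching gives A = C = 0, B = 1/(7-2) = 1/5, D = -B = -1/5
Result: (1/5)/(x² + 2) - (1/5)/(x² + 7)


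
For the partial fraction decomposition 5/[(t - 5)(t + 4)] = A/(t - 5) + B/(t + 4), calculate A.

Cover-up at t = 5: A = 5/(5 + 4) = 5/9


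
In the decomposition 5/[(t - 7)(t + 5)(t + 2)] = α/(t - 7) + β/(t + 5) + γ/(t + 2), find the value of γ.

Cover-up at t = -2: γ = 5/[(-2 - 7)(-2 + 5)] = 5/[(-9)(3)] = -5/27


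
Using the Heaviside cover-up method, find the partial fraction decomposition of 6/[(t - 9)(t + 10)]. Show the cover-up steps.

Cover (t - 9): set t=9, get A = 6/(9 + 10) = 6/19. Cover (t + 10): set t=-10, get B = 6/(-10 - 9) = -6/19.
Result: (6/19)/(t - 9) - (6/19)/(t + 10)


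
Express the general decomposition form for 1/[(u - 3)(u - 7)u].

Three distinct linear factors: A/(u - 3) + B/(u - 7) + C/u


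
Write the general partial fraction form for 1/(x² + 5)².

Repeated quadratic factor: (Px + Q)/(x² + 5) + (Rx + S)/(x² + 5)²


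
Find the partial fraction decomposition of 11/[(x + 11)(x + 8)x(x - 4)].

Using Heaviside cover-up: (-1/45)/(x + 11) + (11/288)/(x + 8) - (1/32)/x + (11/720)/(x - 4)


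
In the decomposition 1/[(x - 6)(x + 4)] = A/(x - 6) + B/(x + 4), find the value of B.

Cover-up at x = -4: B = 1/(-4 - 6) = -1/10


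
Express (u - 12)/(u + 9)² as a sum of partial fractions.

(u - 12) = α(u + 9) + β. At u = -9: β = 1·(-9) - 12 = -21. Coeff of u: α = 1
Result: 1/(u + 9) - 21/(u + 9)²


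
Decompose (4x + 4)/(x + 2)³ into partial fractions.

(4x + 4) = A(x + 2)² + B(x + 2) + C. At x = -2: C = 4·(-2) + 4 = -4. Coefficients: A = 0, B = 4
Result: 4/(x + 2)² - 4/(x + 2)³


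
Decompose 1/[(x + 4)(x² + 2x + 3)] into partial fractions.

Cover-up at x = -4: P = 1/((-4)² + 2·(-4) + 3) = 1/11. Then Q = -P = -1/11, R = -P·(2 - 4) = 2/11
Result: (1/11)/(x + 4) - ((1/11)x - 2/11)/(x² + 2x + 3)


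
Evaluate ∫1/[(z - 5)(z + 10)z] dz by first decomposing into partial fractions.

Cover-up: α = 1/75, β = 1/150, γ = -1/50. Decomposition: (1/75)/(z - 5) + (1/150)/(z + 10) - (1/50)/z. Integrate each term: (1/75) ln|(z - 5)| + (1/150) ln|(z + 10)| - (1/50) ln|z| + C


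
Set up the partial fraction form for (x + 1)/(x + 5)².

Repeated linear factor: P/(x + 5) + Q/(x + 5)²


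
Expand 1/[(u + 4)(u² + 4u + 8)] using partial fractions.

Cover-up at u = -4: α = 1/((-4)² + 4·(-4) + 8) = 1/8. Then β = -α = -1/8, γ = -α·(4 - 4) = 0
Result: (1/8)/(u + 4) - ((1/8)u)/(u² + 4u + 8)


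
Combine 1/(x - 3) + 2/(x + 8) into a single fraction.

Common denominator (x - 3)(x + 8). Numerator: 1(x + 8) + 2(x - 3) = (x + 8) + (2x - 6) = 3x + 2
Result: (3x + 2)/[(x - 3)(x + 8)]


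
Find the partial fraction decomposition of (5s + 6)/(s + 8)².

(5s + 6) = α(s + 8) + β. At s = -8: β = 5·(-8) + 6 = -34. Coeff of s: α = 5
Result: 5/(s + 8) - 34/(s + 8)²


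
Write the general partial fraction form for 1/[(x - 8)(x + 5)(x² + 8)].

Two linear + quadratic: A/(x - 8) + B/(x + 5) + (Cx + D)/(x² + 8)


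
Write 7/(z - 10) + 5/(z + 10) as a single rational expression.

Common denominator (z - 10)(z + 10). Numerator: 7(z + 10) + 5(z - 10) = (7z + 70) + (5z - 50) = 12z + 20
Result: (12z + 20)/[(z - 10)(z + 10)]


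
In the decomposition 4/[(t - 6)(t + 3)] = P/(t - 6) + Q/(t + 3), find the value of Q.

Cover-up at t = -3: Q = 4/(-3 - 6) = -4/9


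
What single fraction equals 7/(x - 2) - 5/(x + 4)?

Common denominator (x - 2)(x + 4). Numerator: 7(x + 4) - 5(x - 2) = (7x + 28) - (5x - 10) = 2x + 38
Result: (2x + 38)/[(x - 2)(x + 4)]


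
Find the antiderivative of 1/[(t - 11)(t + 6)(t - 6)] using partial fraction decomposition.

Cover-up: P = 1/85, Q = 1/204, R = -1/60. Decomposition: (1/85)/(t - 11) + (1/204)/(t + 6) - (1/60)/(t - 6). Integrate each term: (1/85) ln|(t - 11)| + (1/204) ln|(t + 6)| - (1/60) ln|(t - 6)| + C


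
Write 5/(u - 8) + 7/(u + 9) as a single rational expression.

Common denominator (u - 8)(u + 9). Numerator: 5(u + 9) + 7(u - 8) = (5u + 45) + (7u - 56) = 12u - 11
Result: (12u - 11)/[(u - 8)(u + 9)]


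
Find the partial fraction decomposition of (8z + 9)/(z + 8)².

(8z + 9) = P(z + 8) + Q. At z = -8: Q = 8·(-8) + 9 = -55. Coeff of z: P = 8
Result: 8/(z + 8) - 55/(z + 8)²


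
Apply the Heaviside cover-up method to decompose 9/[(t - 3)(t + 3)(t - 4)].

Cover (t - 3), t=3: A = 9/[(3 + 3)(3 - 4)] = -3/2. Cover (t + 3), t=-3: B = 9/[(-3 - 3)(-3 - 4)] = 3/14. Cover (t - 4), t=4: C = 9/[(4 - 3)(4 + 3)] = 9/7.
Result: (-3/2)/(t - 3) + (3/14)/(t + 3) + (9/7)/(t - 4)


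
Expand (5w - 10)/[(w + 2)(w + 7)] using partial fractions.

At w=-2: α = (5·(-2) - 10)/(-2 + 7) = -4. At w=-7: β = (5·(-7) - 10)/(-7 + 2) = 9
Result: -4/(w + 2) + 9/(w + 7)


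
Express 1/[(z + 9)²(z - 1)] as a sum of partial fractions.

Cover-up at z=1: C = 1/(1 + 9)² = 1/100. Cover-up at z=-9: B = 1/(-9 - 1) = -1/10. Comparing z² coeff: A = -C = -1/100
Result: (-1/100)/(z + 9) - (1/10)/(z + 9)² + (1/100)/(z - 1)


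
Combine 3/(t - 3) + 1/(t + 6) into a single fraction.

Common denominator (t - 3)(t + 6). Numerator: 3(t + 6) + 1(t - 3) = (3t + 18) + (t - 3) = 4t + 15
Result: (4t + 15)/[(t - 3)(t + 6)]


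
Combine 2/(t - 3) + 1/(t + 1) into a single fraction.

Common denominator (t - 3)(t + 1). Numerator: 2(t + 1) + 1(t - 3) = (2t + 2) + (t - 3) = 3t - 1
Result: (3t - 1)/[(t - 3)(t + 1)]


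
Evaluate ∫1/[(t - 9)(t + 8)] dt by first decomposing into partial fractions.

Decompose: 1/[(t - 9)(t + 8)] = (1/17)/(t - 9) - (1/17)/(t + 8). Integrate each term: (1/17) ln|(t - 9)| - (1/17) ln|(t + 8)| + C


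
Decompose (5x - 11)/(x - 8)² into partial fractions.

(5x - 11) = α(x - 8) + β. At x = 8: β = 5·8 - 11 = 29. Coeff of x: α = 5
Result: 5/(x - 8) + 29/(x - 8)²


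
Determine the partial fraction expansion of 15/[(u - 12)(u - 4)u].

Using cover-up method: A = 5/32, B = -15/32, C = 5/16
Result: (5/32)/(u - 12) - (15/32)/(u - 4) + (5/16)/u


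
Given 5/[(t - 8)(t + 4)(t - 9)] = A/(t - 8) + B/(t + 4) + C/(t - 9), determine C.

Cover-up at t = 9: C = 5/[(9 - 8)(9 + 4)] = 5/[(1)(13)] = 5/13


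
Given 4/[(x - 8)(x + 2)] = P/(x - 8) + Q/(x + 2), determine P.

Cover-up at x = 8: P = 4/(8 + 2) = 4/10 = 2/5


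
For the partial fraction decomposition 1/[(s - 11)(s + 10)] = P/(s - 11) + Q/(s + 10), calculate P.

Cover-up at s = 11: P = 1/(11 + 10) = 1/21


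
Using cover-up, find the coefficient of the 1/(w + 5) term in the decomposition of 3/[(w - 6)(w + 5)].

Cover (w + 5), set w=-5: 3/((w - 6) at w=-5) = 3/(-11) = -3/11


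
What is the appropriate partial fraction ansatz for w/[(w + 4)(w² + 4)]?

Linear + irreducible quadratic: α/(w + 4) + (βw + γ)/(w² + 4)


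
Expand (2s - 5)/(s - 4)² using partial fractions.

(2s - 5) = α(s - 4) + β. At s = 4: β = 2·4 - 5 = 3. Coeff of s: α = 2
Result: 2/(s - 4) + 3/(s - 4)²


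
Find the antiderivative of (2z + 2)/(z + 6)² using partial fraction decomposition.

Decompose: α = 2, β = 2·(-6) + 2 = -10, so (2z + 2)/(z + 6)² = 2/(z + 6) - 10/(z + 6)². Integrate: ∫ α/(z + 6) dz = 2 ln|(z + 6)|; ∫ β/(z + 6)² dz = 10/(z + 6). Sum: 2 ln|(z + 6)| + 10/(z + 6) + C


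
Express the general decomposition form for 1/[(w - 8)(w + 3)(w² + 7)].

Two linear + quadratic: α/(w - 8) + β/(w + 3) + (γw + δ)/(w² + 7)


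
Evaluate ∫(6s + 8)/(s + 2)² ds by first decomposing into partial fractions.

Decompose: P = 6, Q = 6·(-2) + 8 = -4, so (6s + 8)/(s + 2)² = 6/(s + 2) - 4/(s + 2)². Integrate: ∫ P/(s + 2) ds = 6 ln|(s + 2)|; ∫ Q/(s + 2)² ds = 4/(s + 2). Sum: 6 ln|(s + 2)| + 4/(s + 2) + C


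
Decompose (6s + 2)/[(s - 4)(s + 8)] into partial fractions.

At s=4: P = (6·4 + 2)/(4 + 8) = 13/6. At s=-8: Q = (6·(-8) + 2)/(-8 - 4) = 23/6
Result: (13/6)/(s - 4) + (23/6)/(s + 8)


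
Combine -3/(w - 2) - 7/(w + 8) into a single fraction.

Common denominator (w - 2)(w + 8). Numerator: -3(w + 8) - 7(w - 2) = (-3w - 24) - (7w - 14) = -10w - 10
Result: (-10w - 10)/[(w - 2)(w + 8)]


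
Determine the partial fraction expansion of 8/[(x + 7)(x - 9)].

8/(x + 7)(x - 9) = A/(x + 7) + B/(x - 9). A = 8/(-7 - 9) = -1/2, B = 8/(9 + 7) = 1/2
Result: (-1/2)/(x + 7) + (1/2)/(x - 9)


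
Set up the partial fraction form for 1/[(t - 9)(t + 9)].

Distinct linear factors: A/(t - 9) + B/(t + 9)


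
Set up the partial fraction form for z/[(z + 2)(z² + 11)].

Linear + irreducible quadratic: A/(z + 2) + (Bz + C)/(z² + 11)


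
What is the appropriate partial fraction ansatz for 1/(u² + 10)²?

Repeated quadratic factor: (Pu + Q)/(u² + 10) + (Ru + S)/(u² + 10)²


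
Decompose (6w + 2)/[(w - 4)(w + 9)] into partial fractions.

At w=4: P = (6·4 + 2)/(4 + 9) = 2. At w=-9: Q = (6·(-9) + 2)/(-9 - 4) = 4
Result: 2/(w - 4) + 4/(w + 9)


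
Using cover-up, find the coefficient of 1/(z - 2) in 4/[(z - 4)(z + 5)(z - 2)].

Cover (z - 2), set z=2: 4/[(2 - 4)(2 + 5)] = -2/7


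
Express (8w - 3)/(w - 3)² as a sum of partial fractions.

(8w - 3) = P(w - 3) + Q. At w = 3: Q = 8·3 - 3 = 21. Coeff of w: P = 8
Result: 8/(w - 3) + 21/(w - 3)²


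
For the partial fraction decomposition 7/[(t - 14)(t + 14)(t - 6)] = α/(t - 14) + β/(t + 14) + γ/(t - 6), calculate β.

Cover-up at t = -14: β = 7/[(-14 - 14)(-14 - 6)] = 7/[(-28)(-20)] = 7/560 = 1/80


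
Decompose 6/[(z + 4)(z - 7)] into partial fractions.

6/(z + 4)(z - 7) = P/(z + 4) + Q/(z - 7). P = 6/(-4 - 7) = -6/11, Q = 6/(7 + 4) = 6/11
Result: (-6/11)/(z + 4) + (6/11)/(z - 7)


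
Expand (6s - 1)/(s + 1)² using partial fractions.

(6s - 1) = α(s + 1) + β. At s = -1: β = 6·(-1) - 1 = -7. Coeff of s: α = 6
Result: 6/(s + 1) - 7/(s + 1)²


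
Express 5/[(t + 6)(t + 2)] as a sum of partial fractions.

5/(t + 6)(t + 2) = A/(t + 6) + B/(t + 2). A = 5/(-6 + 2) = -5/4, B = 5/(-2 + 6) = 5/4
Result: (-5/4)/(t + 6) + (5/4)/(t + 2)


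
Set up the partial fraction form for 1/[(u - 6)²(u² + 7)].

Repeated linear + quadratic: P/(u - 6) + Q/(u - 6)² + (Ru + S)/(u² + 7)


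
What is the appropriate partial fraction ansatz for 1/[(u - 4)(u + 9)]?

Distinct linear factors: P/(u - 4) + Q/(u + 9)


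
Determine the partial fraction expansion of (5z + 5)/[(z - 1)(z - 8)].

At z=1: α = (5·1 + 5)/(1 - 8) = -10/7. At z=8: β = (5·8 + 5)/(8 - 1) = 45/7
Result: (-10/7)/(z - 1) + (45/7)/(z - 8)


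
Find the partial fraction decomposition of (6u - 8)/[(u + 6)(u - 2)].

At u=-6: A = (6·(-6) - 8)/(-6 - 2) = 11/2. At u=2: B = (6·2 - 8)/(2 + 6) = 1/2
Result: (11/2)/(u + 6) + (1/2)/(u - 2)


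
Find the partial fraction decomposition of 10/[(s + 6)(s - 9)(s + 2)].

Using cover-up method: P = 1/6, Q = 2/33, R = -5/22
Result: (1/6)/(s + 6) + (2/33)/(s - 9) - (5/22)/(s + 2)


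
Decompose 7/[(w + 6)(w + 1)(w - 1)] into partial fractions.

Using cover-up method: P = 1/5, Q = -7/10, R = 1/2
Result: (1/5)/(w + 6) - (7/10)/(w + 1) + (1/2)/(w - 1)


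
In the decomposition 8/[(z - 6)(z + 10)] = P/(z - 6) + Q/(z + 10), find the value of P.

Cover-up at z = 6: P = 8/(6 + 10) = 8/16 = 1/2


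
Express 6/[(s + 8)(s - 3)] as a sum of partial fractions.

6/(s + 8)(s - 3) = A/(s + 8) + B/(s - 3). A = 6/(-8 - 3) = -6/11, B = 6/(3 + 8) = 6/11
Result: (-6/11)/(s + 8) + (6/11)/(s - 3)


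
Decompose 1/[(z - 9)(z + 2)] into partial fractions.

1/(z - 9)(z + 2) = α/(z - 9) + β/(z + 2). α = 1/(9 + 2) = 1/11, β = 1/(-2 - 9) = -1/11
Result: (1/11)/(z - 9) - (1/11)/(z + 2)


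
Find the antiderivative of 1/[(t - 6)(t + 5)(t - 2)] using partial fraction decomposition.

Cover-up: P = 1/44, Q = 1/77, R = -1/28. Decomposition: (1/44)/(t - 6) + (1/77)/(t + 5) - (1/28)/(t - 2). Integrate each term: (1/44) ln|(t - 6)| + (1/77) ln|(t + 5)| - (1/28) ln|(t - 2)| + C


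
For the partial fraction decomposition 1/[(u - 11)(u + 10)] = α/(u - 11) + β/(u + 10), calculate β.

Cover-up at u = -10: β = 1/(-10 - 11) = -1/21


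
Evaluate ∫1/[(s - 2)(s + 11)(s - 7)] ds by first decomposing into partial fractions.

Cover-up: α = -1/65, β = 1/234, γ = 1/90. Decomposition: (-1/65)/(s - 2) + (1/234)/(s + 11) + (1/90)/(s - 7). Integrate each term: (-1/65) ln|(s - 2)| + (1/234) ln|(s + 11)| + (1/90) ln|(s - 7)| + C


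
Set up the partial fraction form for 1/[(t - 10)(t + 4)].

Distinct linear factors: α/(t - 10) + β/(t + 4)


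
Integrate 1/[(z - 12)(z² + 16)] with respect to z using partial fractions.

Cover-up at z=12: A = 1/(12²+16) = 1/160. Coeff matching: B = -1/160, C = -3/40. Decomposition: (1/160)/(z - 12) - ((1/160)z + 3/40)/(z² + 16). Integrate: linear → ln, quadratic → (1/2)ln + arctan: (1/160) ln|(z - 12)| - (1/320) ln(z² + 16) - (3/160) arctan(z/4) + C


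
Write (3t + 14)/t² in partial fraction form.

(3t + 14) = αt + β. At t = 0: β = 3·0 + 14 = 14. Coeff of t: α = 3
Result: 3/t + 14/t²


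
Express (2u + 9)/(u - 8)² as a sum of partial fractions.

(2u + 9) = α(u - 8) + β. At u = 8: β = 2·8 + 9 = 25. Coeff of u: α = 2
Result: 2/(u - 8) + 25/(u - 8)²


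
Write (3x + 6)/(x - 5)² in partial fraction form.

(3x + 6) = α(x - 5) + β. At x = 5: β = 3·5 + 6 = 21. Coeff of x: α = 3
Result: 3/(x - 5) + 21/(x - 5)²


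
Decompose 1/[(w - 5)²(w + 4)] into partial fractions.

Cover-up at w=-4: γ = 1/(-4 - 5)² = 1/81. Cover-up at w=5: β = 1/(5 + 4) = 1/9. Comparing w² coeff: α = -γ = -1/81
Result: (-1/81)/(w - 5) + (1/9)/(w - 5)² + (1/81)/(w + 4)


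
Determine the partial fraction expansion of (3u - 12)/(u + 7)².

(3u - 12) = P(u + 7) + Q. At u = -7: Q = 3·(-7) - 12 = -33. Coeff of u: P = 3
Result: 3/(u + 7) - 33/(u + 7)²


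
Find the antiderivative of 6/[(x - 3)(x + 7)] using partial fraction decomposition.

Decompose: 6/[(x - 3)(x + 7)] = (3/5)/(x - 3) - (3/5)/(x + 7). Integrate each term: (3/5) ln|(x - 3)| - (3/5) ln|(x + 7)| + C


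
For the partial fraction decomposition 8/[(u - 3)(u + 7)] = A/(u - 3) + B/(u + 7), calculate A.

Cover-up at u = 3: A = 8/(3 + 7) = 8/10 = 4/5


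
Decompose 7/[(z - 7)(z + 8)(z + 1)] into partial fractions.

Using cover-up method: P = 7/120, Q = 1/15, R = -1/8
Result: (7/120)/(z - 7) + (1/15)/(z + 8) - (1/8)/(z + 1)


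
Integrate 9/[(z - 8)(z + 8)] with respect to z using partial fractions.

Decompose: 9/[(z - 8)(z + 8)] = (9/16)/(z - 8) - (9/16)/(z + 8). Integrate each term: (9/16) ln|(z - 8)| - (9/16) ln|(z + 8)| + C


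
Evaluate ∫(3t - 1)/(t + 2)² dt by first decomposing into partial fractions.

Decompose: P = 3, Q = 3·(-2) - 1 = -7, so (3t - 1)/(t + 2)² = 3/(t + 2) - 7/(t + 2)². Integrate: ∫ P/(t + 2) dt = 3 ln|(t + 2)|; ∫ Q/(t + 2)² dt = 7/(t + 2). Sum: 3 ln|(t + 2)| + 7/(t + 2) + C


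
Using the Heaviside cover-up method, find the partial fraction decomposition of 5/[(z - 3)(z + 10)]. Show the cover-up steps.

Cover (z - 3): set z=3, get A = 5/(3 + 10) = 5/13. Cover (z + 10): set z=-10, get B = 5/(-10 - 3) = -5/13.
Result: (5/13)/(z - 3) - (5/13)/(z + 10)


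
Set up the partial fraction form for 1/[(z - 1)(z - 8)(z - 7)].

Three distinct linear factors: A/(z - 1) + B/(z - 8) + C/(z - 7)


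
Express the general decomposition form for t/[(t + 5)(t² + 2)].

Linear + irreducible quadratic: P/(t + 5) + (Qt + R)/(t² + 2)


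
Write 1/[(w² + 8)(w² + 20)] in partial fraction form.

Coefficient matching gives A = C = 0, B = 1/(20-8) = 1/12, D = -B = -1/12
Result: (1/12)/(w² + 8) - (1/12)/(w² + 20)


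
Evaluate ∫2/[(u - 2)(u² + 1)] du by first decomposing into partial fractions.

Cover-up at u=2: P = 2/(2²+1) = 2/5. Coeff matching: Q = -2/5, R = -4/5. Decomposition: (2/5)/(u - 2) - ((2/5)u + 4/5)/(u² + 1). Integrate: linear → ln, quadratic → (1/2)ln + arctan: (2/5) ln|(u - 2)| - (1/5) ln(u² + 1) - (4/5) arctan(u) + C


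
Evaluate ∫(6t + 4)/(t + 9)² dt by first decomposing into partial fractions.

Decompose: P = 6, Q = 6·(-9) + 4 = -50, so (6t + 4)/(t + 9)² = 6/(t + 9) - 50/(t + 9)². Integrate: ∫ P/(t + 9) dt = 6 ln|(t + 9)|; ∫ Q/(t + 9)² dt = 50/(t + 9). Sum: 6 ln|(t + 9)| + 50/(t + 9) + C


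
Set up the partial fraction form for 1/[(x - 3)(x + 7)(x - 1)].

Three distinct linear factors: P/(x - 3) + Q/(x + 7) + R/(x - 1)


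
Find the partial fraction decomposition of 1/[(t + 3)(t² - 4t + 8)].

Cover-up at t = -3: A = 1/((-3)² - 4·(-3) + 8) = 1/29. Then B = -A = -1/29, C = -A·(-4 - 3) = 7/29
Result: (1/29)/(t + 3) - ((1/29)t - 7/29)/(t² - 4t + 8)


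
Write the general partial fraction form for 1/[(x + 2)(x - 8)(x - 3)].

Three distinct linear factors: P/(x + 2) + Q/(x - 8) + R/(x - 3)


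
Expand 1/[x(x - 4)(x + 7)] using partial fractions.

Using cover-up method: P = -1/28, Q = 1/44, R = 1/77
Result: (-1/28)/x + (1/44)/(x - 4) + (1/77)/(x + 7)


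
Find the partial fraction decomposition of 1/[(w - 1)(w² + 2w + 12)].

Cover-up at w = 1: A = 1/(1² + 2·1 + 12) = 1/15. Then B = -A = -1/15, C = -A·(2 + 1) = -1/5
Result: (1/15)/(w - 1) - ((1/15)w + 1/5)/(w² + 2w + 12)


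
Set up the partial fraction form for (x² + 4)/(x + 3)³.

Repeated linear factor (power 3): A/(x + 3) + B/(x + 3)² + C/(x + 3)³


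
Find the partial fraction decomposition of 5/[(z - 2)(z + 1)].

5/(z - 2)(z + 1) = α/(z - 2) + β/(z + 1). α = 5/(2 + 1) = 5/3, β = 5/(-1 - 2) = -5/3
Result: (5/3)/(z - 2) - (5/3)/(z + 1)


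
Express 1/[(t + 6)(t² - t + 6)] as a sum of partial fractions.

Cover-up at t = -6: α = 1/((-6)² - 1·(-6) + 6) = 1/48. Then β = -α = -1/48, γ = -α·(-1 - 6) = 7/48
Result: (1/48)/(t + 6) - ((1/48)t - 7/48)/(t² - t + 6)


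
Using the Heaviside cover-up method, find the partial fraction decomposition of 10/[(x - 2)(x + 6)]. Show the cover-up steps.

Cover (x - 2): set x=2, get P = 10/(2 + 6) = 5/4. Cover (x + 6): set x=-6, get Q = 10/(-6 - 2) = -5/4.
Result: (5/4)/(x - 2) - (5/4)/(x + 6)


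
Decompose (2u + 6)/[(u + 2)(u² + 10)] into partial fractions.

At u=-2: A = (2·(-2) + 6)/((-2)² + 10) = 1/7. B = -A = -1/7, C = 2 - (-2)·A = 16/7
Result: (1/7)/(u + 2) - ((1/7)u - 16/7)/(u² + 10)


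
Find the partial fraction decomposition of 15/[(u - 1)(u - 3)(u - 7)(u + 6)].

Using Heaviside cover-up: (5/28)/(u - 1) - (5/24)/(u - 3) + (5/104)/(u - 7) - (5/273)/(u + 6)


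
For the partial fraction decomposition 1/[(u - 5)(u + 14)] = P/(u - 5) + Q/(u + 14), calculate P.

Cover-up at u = 5: P = 1/(5 + 14) = 1/19


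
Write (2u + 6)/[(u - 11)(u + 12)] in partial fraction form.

At u=11: P = (2·11 + 6)/(11 + 12) = 28/23. At u=-12: Q = (2·(-12) + 6)/(-12 - 11) = 18/23
Result: (28/23)/(u - 11) + (18/23)/(u + 12)


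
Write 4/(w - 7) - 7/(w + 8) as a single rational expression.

Common denominator (w - 7)(w + 8). Numerator: 4(w + 8) - 7(w - 7) = (4w + 32) - (7w - 49) = -3w + 81
Result: (-3w + 81)/[(w - 7)(w + 8)]


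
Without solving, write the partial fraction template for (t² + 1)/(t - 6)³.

Repeated linear factor (power 3): P/(t - 6) + Q/(t - 6)² + R/(t - 6)³


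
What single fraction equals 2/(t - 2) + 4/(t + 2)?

Common denominator (t - 2)(t + 2). Numerator: 2(t + 2) + 4(t - 2) = (2t + 4) + (4t - 8) = 6t - 4
Result: (6t - 4)/[(t - 2)(t + 2)]


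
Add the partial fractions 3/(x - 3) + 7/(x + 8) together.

Common denominator (x - 3)(x + 8). Numerator: 3(x + 8) + 7(x - 3) = (3x + 24) + (7x - 21) = 10x + 3
Result: (10x + 3)/[(x - 3)(x + 8)]


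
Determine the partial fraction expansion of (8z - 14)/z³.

(8z - 14) = Pz² + Qz + R. At z = 0: R = 8·0 - 14 = -14. Coefficients: P = 0, Q = 8
Result: 8/z² - 14/z³


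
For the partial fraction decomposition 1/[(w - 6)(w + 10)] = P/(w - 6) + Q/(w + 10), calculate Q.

Cover-up at w = -10: Q = 1/(-10 - 6) = -1/16


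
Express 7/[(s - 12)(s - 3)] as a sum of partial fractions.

7/(s - 12)(s - 3) = α/(s - 12) + β/(s - 3). α = 7/(12 - 3) = 7/9, β = 7/(3 - 12) = -7/9
Result: (7/9)/(s - 12) - (7/9)/(s - 3)


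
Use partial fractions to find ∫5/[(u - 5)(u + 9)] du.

Decompose: 5/[(u - 5)(u + 9)] = (5/14)/(u - 5) - (5/14)/(u + 9). Integrate each term: (5/14) ln|(u - 5)| - (5/14) ln|(u + 9)| + C


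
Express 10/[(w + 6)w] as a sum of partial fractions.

10/(w + 6)w = α/(w + 6) + β/w. α = 10/(-6 - 0) = -5/3, β = 10/(0 + 6) = 5/3
Result: (-5/3)/(w + 6) + (5/3)/w


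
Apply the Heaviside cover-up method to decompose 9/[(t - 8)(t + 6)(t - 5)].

Cover (t - 8), t=8: P = 9/[(8 + 6)(8 - 5)] = 3/14. Cover (t + 6), t=-6: Q = 9/[(-6 - 8)(-6 - 5)] = 9/154. Cover (t - 5), t=5: R = 9/[(5 - 8)(5 + 6)] = -3/11.
Result: (3/14)/(t - 8) + (9/154)/(t + 6) - (3/11)/(t - 5)


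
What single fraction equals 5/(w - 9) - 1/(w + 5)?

Common denominator (w - 9)(w + 5). Numerator: 5(w + 5) - 1(w - 9) = (5w + 25) - (w - 9) = 4w + 34
Result: (4w + 34)/[(w - 9)(w + 5)]


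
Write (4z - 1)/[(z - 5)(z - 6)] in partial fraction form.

At z=5: P = (4·5 - 1)/(5 - 6) = -19. At z=6: Q = (4·6 - 1)/(6 - 5) = 23
Result: -19/(z - 5) + 23/(z - 6)


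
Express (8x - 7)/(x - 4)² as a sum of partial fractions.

(8x - 7) = P(x - 4) + Q. At x = 4: Q = 8·4 - 7 = 25. Coeff of x: P = 8
Result: 8/(x - 4) + 25/(x - 4)²


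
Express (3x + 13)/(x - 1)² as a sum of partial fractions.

(3x + 13) = A(x - 1) + B. At x = 1: B = 3·1 + 13 = 16. Coeff of x: A = 3
Result: 3/(x - 1) + 16/(x - 1)²


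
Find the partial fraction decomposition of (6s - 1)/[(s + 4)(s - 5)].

At s=-4: P = (6·(-4) - 1)/(-4 - 5) = 25/9. At s=5: Q = (6·5 - 1)/(5 + 4) = 29/9
Result: (25/9)/(s + 4) + (29/9)/(s - 5)


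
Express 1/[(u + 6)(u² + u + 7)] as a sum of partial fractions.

Cover-up at u = -6: A = 1/((-6)² + 1·(-6) + 7) = 1/37. Then B = -A = -1/37, C = -A·(1 - 6) = 5/37
Result: (1/37)/(u + 6) - ((1/37)u - 5/37)/(u² + u + 7)


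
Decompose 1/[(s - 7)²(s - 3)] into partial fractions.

Cover-up at s=3: γ = 1/(3 - 7)² = 1/16. Cover-up at s=7: β = 1/(7 - 3) = 1/4. Comparing s² coeff: α = -γ = -1/16
Result: (-1/16)/(s - 7) + (1/4)/(s - 7)² + (1/16)/(s - 3)


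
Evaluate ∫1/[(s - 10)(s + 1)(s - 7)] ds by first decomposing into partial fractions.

Cover-up: α = 1/33, β = 1/88, γ = -1/24. Decomposition: (1/33)/(s - 10) + (1/88)/(s + 1) - (1/24)/(s - 7). Integrate each term: (1/33) ln|(s - 10)| + (1/88) ln|(s + 1)| - (1/24) ln|(s - 7)| + C


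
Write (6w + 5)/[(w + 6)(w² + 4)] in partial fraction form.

At w=-6: P = (6·(-6) + 5)/((-6)² + 4) = -31/40. Q = -P = 31/40, R = 6 - (-6)·P = 27/20
Result: (-31/40)/(w + 6) + ((31/40)w + 27/20)/(w² + 4)


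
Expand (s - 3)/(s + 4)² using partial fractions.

(s - 3) = α(s + 4) + β. At s = -4: β = 1·(-4) - 3 = -7. Coeff of s: α = 1
Result: 1/(s + 4) - 7/(s + 4)²


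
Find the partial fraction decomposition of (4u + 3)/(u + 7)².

(4u + 3) = P(u + 7) + Q. At u = -7: Q = 4·(-7) + 3 = -25. Coeff of u: P = 4
Result: 4/(u + 7) - 25/(u + 7)²


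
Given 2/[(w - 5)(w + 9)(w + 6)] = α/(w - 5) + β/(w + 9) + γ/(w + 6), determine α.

Cover-up at w = 5: α = 2/[(5 + 9)(5 + 6)] = 2/[(14)(11)] = 2/154 = 1/77


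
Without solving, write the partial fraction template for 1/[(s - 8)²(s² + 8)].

Repeated linear + quadratic: A/(s - 8) + B/(s - 8)² + (Cs + D)/(s² + 8)
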